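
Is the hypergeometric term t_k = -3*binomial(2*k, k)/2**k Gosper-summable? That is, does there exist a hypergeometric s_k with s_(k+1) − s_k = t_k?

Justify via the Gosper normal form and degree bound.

Compute t_(k+1)/t_k: get (2*k + 1)/(k + 1).
Take A(k)=2*k + 1, B(k)=k + 1, C(k)=1.
Key eq: (2*k + 1)·f(k+1) = (k)·f(k) + (1).
Degrees (1,1,0) ⇒ d ≤ -1.
Negative degree bound (-1): no f exists, t_k not Gosper-summable.

No; the degree bound rules out any f.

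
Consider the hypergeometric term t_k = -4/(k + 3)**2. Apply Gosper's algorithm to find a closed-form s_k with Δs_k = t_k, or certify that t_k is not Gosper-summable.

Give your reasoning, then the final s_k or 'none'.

Compute t_(k+1)/t_k: get (k + 3)**2/(k + 4)**2.
Take A(k)=k**2 + 6*k + 9, B(k)=k**2 + 8*k + 16, C(k)=1.
Set up (k**2 + 6*k + 9)·f(k+1) − (k**2 + 6*k + 9)·f(k) − (1) = 0.
From deg A=2, deg B=2, deg C=0: d=0.
f = c0 ⇒ A·f(k+1) − B(k−1)·f(k) − C = -1. The system {-1 = 0} is inconsistent; no antidifference.

no hypergeometric antidifference exists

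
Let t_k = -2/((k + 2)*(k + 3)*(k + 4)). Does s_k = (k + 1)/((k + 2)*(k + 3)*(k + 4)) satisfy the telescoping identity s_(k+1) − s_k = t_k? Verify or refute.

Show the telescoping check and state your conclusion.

Invalid: residual 9/(k**4 + 14*k**3 + 71*k**2 + 154*k + 120) ≠ 0.

s_(k+1) = (k + 2)/((k + 3)*(k + 4)*(k + 5))
s_(k+1) − s_k = (-2*k - 1)/(k**4 + 14*k**3 + 71*k**2 + 154*k + 120)
(s_(k+1) − s_k) − t_k = 9/(k**4 + 14*k**3 + 71*k**2 + 154*k + 120)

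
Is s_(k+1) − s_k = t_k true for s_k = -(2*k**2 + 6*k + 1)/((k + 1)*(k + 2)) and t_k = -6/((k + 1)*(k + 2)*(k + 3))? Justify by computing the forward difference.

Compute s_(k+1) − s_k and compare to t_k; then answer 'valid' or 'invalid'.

Valid — Δs_k = t_k.

s_(k+1) = (-6*k - 2*(k + 1)**2 - 7)/((k + 2)*(k + 3))
s_(k+1) − s_k = -6/(k**3 + 6*k**2 + 11*k + 6)
(s_(k+1) − s_k) − t_k = 0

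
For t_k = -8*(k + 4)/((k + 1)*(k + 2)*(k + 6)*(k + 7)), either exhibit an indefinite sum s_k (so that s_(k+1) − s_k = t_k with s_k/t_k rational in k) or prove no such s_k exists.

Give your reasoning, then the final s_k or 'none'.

s_k = 2*k*(-k - 7)/(3*(k**2 + 7*k + 6))

Compute t_(k+1)/t_k: get (k + 1)*(k + 5)*(k + 6)/((k + 3)*(k + 4)*(k + 8)).
So A=k + 1 and B=k + 8, with C=k**4 + 16*k**3 + 95*k**2 + 248*k + 240.
Solve (k + 1)·f(k+1) − (k + 7)·f(k) = k**4 + 16*k**3 + 95*k**2 + 248*k + 240.
From deg A=1, deg B=1, deg C=4: d=6.
Solve for f: f(k) = k*(k + 2)*(k + 3)*(k + 4)*(k + 5)*(k + 7)/12 (degree 6 ≤ 6).
So s_k = (B(k−1)f/C)·t_k = (k*(k + 2)*(k + 7)**2/(12*(k + 4)))·t_k = 2*k*(-k - 7)/(3*(k**2 + 7*k + 6)).
Check: Δs_k = 8*(-k - 4)/(k**4 + 16*k**3 + 83*k**2 + 152*k + 84). ✓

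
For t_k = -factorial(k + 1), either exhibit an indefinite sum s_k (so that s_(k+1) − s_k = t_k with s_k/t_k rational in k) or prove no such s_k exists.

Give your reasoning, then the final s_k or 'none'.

no hypergeometric antidifference exists

The ratio is k + 2.
A = k + 2, B = 1, C = 1.
Key eq: (k + 2)·f(k+1) = (1)·f(k) + (1).
d = -1 from the (1,0,0) case.
Negative degree bound (-1): no f exists, t_k not Gosper-summable.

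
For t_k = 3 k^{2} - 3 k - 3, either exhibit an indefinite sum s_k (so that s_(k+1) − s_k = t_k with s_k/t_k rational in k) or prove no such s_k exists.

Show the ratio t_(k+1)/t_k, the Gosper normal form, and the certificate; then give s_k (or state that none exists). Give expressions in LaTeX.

s_k = k \left(k^{2} - 3 k - 1\right)

r(k) = (k**2 + k - 1)/(k**2 - k - 1) after simplifying.
Factor: A=1; B=1; C=k**2 - k - 1.
Set up (1)·f(k+1) − (1)·f(k) − (k**2 - k - 1) = 0.
Degrees (0,0,2) ⇒ d ≤ 3.
A polynomial solution: f(k) = k*(k**2 - 3*k - 1)/3.
Then R = B(k−1)f/C = k*(k**2 - 3*k - 1)/(3*(k**2 - k - 1)), so s_k = R(k)·t_k = k*(k**2 - 3*k - 1).
Δs = 3*k**2 - 3*k - 3, as required.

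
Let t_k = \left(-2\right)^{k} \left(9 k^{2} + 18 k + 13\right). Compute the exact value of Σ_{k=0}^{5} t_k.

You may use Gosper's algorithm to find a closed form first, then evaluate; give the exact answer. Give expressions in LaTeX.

Ratio r(k) = 2*(-9*k**2 - 36*k - 40)/(9*k**2 + 18*k + 13).
Gosper form: A/B · C(k+1)/C(k) with A=-2, B=1, C=k**2 + 2*k + 13/9.
Set up (-2)·f(k+1) − (1)·f(k) − (k**2 + 2*k + 13/9) = 0.
Degrees (0,0,2) ⇒ d ≤ 2.
A polynomial solution: f(k) = -(3*k**2 + 2*k + 1)/9.
So s_k = (B(k−1)f/C)·t_k = (-(3*k**2 + 2*k + 1)/(9*k**2 + 18*k + 13))·t_k = (-2)**k*(-3*k**2 - 2*k - 1).
Verify: (-2)**k*(9*k**2 + 18*k + 13) matches t_k.
Sum = s_(6) − s_(0); s_(6) = -7744, s_(0) = -1 ⇒ -7743.

Σ = -7743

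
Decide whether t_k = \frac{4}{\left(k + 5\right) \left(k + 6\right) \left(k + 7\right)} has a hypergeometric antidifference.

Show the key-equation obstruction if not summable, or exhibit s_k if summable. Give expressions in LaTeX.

Step 1: r(k) = (k + 5)/(k + 8).
Normal form (A,B,C) = (k + 5, k + 8, 1).
Set up (k + 5)·f(k+1) − (k + 7)·f(k) − (1) = 0.
deg f ≤ 2 (via 1,1,0).
Solving with deg f ≤ 2: f(k) = k*(k + 11)/60.
So s_k = (B(k−1)f/C)·t_k = (k*(k + 7)*(k + 11)/60)·t_k = k*(k + 11)/(15*(k + 5)*(k + 6)).
s_(k+1) − s_k = 4/(k**3 + 18*k**2 + 107*k + 210) = t_k.

Yes. s_k = \frac{k \left(k + 11\right)}{15 \left(k + 5\right) \left(k + 6\right)}.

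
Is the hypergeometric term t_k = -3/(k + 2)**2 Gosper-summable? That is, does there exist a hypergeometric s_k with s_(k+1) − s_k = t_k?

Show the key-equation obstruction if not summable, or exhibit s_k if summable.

No. Not Gosper-summable.

Compute t_(k+1)/t_k: get (k + 2)**2/(k + 3)**2.
Gosper form: A/B · C(k+1)/C(k) with A=k**2 + 4*k + 4, B=k**2 + 6*k + 9, C=1.
Need (k**2 + 4*k + 4)·f(k+1) − (k**2 + 4*k + 4)·f(k) = 1.
Bound: deg f ≤ 0.
Write f(k) = c0. Then LHS − RHS = -1, requiring -1 = 0: contradictory. No certificate.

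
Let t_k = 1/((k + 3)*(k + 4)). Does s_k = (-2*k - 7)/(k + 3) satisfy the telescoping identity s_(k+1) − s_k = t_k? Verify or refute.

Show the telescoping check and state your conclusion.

Valid: the claim telescopes to t_k.

s_(k+1) = (-2*k - 9)/(k + 4)
s_(k+1) − s_k = 1/(k**2 + 7*k + 12)
(s_(k+1) − s_k) − t_k = 0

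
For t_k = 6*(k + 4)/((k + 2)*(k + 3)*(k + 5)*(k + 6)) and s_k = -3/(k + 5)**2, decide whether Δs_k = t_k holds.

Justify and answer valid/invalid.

s_(k+1) = -3/(k + 6)**2
s_(k+1) − s_k = -3/(k + 6)**2 + 3/(k + 5)**2
(s_(k+1) − s_k) − t_k = 9*(-3*k**2 - 27*k - 58)/(k**6 + 27*k**5 + 297*k**4 + 1697*k**3 + 5286*k**2 + 8460*k + 5400)

Invalid: residual 9*(-3*k**2 - 27*k - 58)/(k**6 + 27*k**5 + 297*k**4 + 1697*k**3 + 5286*k**2 + 8460*k + 5400) ≠ 0.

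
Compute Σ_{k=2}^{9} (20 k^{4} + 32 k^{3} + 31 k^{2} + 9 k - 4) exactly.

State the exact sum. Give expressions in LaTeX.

Σ = 380576

Compute t_(k+1)/t_k: get (20*k**4 + 112*k**3 + 247*k**2 + 247*k + 88)/(20*k**4 + 32*k**3 + 31*k**2 + 9*k - 4).
Gosper form: A/B · C(k+1)/C(k) with A=1, B=1, C=k**4 + 8*k**3/5 + 31*k**2/20 + 9*k/20 - 1/5.
Need (1)·f(k+1) − (1)·f(k) = k**4 + 8*k**3/5 + 31*k**2/20 + 9*k/20 - 1/5.
d = 5 from the (0,0,4) case.
Solve for f: f(k) = k*(4*k**4 - 2*k**3 + k**2 - 3*k - 4)/20 (degree 5 ≤ 5).
So s_k = (B(k−1)f/C)·t_k = (k*(4*k**4 - 2*k**3 + k**2 - 3*k - 4)/(20*k**4 + 32*k**3 + 31*k**2 + 9*k - 4))·t_k = k*(4*k**4 - 2*k**3 + k**2 - 3*k - 4).
s_(k+1) − s_k = 20*k**4 + 32*k**3 + 31*k**2 + 9*k - 4 = t_k.
Σ_(k=2)^(9) t_k = s_(10) − s_(2) = 380660 − (84) = 380576.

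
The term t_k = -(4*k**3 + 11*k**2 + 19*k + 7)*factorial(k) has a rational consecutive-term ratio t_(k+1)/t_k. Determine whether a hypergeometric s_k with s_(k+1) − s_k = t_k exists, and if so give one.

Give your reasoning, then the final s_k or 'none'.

s_k = -(4*k**2 + 3*k + 4)*factorial(k)

Compute t_(k+1)/t_k: get (4*k**4 + 27*k**3 + 76*k**2 + 94*k + 41)/(4*k**3 + 11*k**2 + 19*k + 7).
Take A(k)=k + 1, B(k)=1, C(k)=k**3 + 11*k**2/4 + 19*k/4 + 7/4.
Set up (k + 1)·f(k+1) − (1)·f(k) − (k**3 + 11*k**2/4 + 19*k/4 + 7/4) = 0.
Degrees (1,0,3) ⇒ d ≤ 2.
Solving with deg f ≤ 2: f(k) = (4*k**2 + 3*k + 4)/4.
So s_k = (B(k−1)f/C)·t_k = ((4*k**2 + 3*k + 4)/(4*k**3 + 11*k**2 + 19*k + 7))·t_k = -(4*k**2 + 3*k + 4)*factorial(k).
Δs = -(4*k**3 + 11*k**2 + 19*k + 7)*factorial(k), as required.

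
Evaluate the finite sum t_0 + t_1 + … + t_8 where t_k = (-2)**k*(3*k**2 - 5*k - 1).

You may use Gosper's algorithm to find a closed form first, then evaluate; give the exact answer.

Compute t_(k+1)/t_k: get 2*(-3*k**2 - k + 3)/(3*k**2 - 5*k - 1).
A = -2, B = 1, C = k**2 - 5*k/3 - 1/3.
Solve (-2)·f(k+1) − (1)·f(k) = k**2 - 5*k/3 - 1/3.
deg f ≤ 2 (via 0,0,2).
Solve for f: f(k) = -(k**2 - 3*k + 1)/3 (degree 2 ≤ 2).
So s_k = (B(k−1)f/C)·t_k = (-(k**2 - 3*k + 1)/(3*k**2 - 5*k - 1))·t_k = (-2)**k*(-k**2 + 3*k - 1).
Check: Δs_k = (-2)**k*(3*k**2 - 5*k - 1). ✓
Σ_(k=0)^(8) t_k = s_(9) − s_(0) = 28160 − (-1) = 28161.

Σ = 28161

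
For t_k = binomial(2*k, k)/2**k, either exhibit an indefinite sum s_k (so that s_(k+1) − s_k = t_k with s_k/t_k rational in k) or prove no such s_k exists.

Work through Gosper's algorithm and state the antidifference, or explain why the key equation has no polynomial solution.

Ratio r(k) = (2*k + 1)/(k + 1).
So A=2*k + 1 and B=k + 1, with C=1.
Solve (2*k + 1)·f(k+1) − (k)·f(k) = 1.
deg f ≤ -1 (via 1,1,0).
deg f ≤ -1 is impossible — no certificate.

none — t_k is not Gosper-summable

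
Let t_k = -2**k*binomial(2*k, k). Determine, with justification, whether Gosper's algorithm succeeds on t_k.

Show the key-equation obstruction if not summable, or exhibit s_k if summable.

Compute t_(k+1)/t_k: get 4*(2*k + 1)/(k + 1).
Normal form (A,B,C) = (8*k + 4, k + 1, 1).
Key eq: (8*k + 4)·f(k+1) = (k)·f(k) + (1).
Bound: deg f ≤ -1.
Negative degree bound (-1): no f exists, t_k not Gosper-summable.

No — negative degree bound, so no certificate f.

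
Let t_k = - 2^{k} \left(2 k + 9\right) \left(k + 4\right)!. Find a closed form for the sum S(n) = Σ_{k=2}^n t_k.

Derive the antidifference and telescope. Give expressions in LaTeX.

S(n) = - 2 \cdot 2^{n} \left(n + 5\right)! + 2880

r(k) = 2*(k + 5)*(2*k + 11)/(2*k + 9) after simplifying.
Gosper form: A/B · C(k+1)/C(k) with A=2*k + 10, B=1, C=k + 9/2.
f must satisfy (2*k + 10)·f(k+1) − (1)·f(k) = k + 9/2.
Bound: deg f ≤ 0.
Match coefficients ⇒ f(k) = 1/2.
So s_k = (B(k−1)f/C)·t_k = (1/(2*k + 9))·t_k = -2**k*factorial(k + 4).
Δs = -2**k*(2*k + 9)*factorial(k + 4), as required.
s_(n+1) = -2**(n + 1)*factorial(n + 5) and s_(2) = -2880, so S(n) = -2*2**n*factorial(n + 5) + 2880.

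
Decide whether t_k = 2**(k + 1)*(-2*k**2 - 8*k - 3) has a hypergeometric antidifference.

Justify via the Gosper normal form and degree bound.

The ratio is 2*(2*k**2 + 12*k + 13)/(2*k**2 + 8*k + 3).
Take A(k)=2, B(k)=1, C(k)=k**2 + 4*k + 3/2.
Key eq: (2)·f(k+1) = (1)·f(k) + (k**2 + 4*k + 3/2).
deg f ≤ 2 (via 0,0,2).
A polynomial solution: f(k) = (2*k**2 - 1)/2.
Get s_k = R·t_k = 2**(k + 1)*(1 - 2*k**2) with R(k) = B(k−1)f(k)/C(k) = (2*k**2 - 1)/(2*k**2 + 8*k + 3).
Δs = 2**(k + 1)*(-2*k**2 - 8*k - 3), as required.

Yes. s_k = 2**(k + 1)*(1 - 2*k**2).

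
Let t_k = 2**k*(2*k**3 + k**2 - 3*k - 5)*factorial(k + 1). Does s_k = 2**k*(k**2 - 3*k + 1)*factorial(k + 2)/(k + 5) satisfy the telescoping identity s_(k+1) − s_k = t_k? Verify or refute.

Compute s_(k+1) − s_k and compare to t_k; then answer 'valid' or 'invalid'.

Invalid: residual -3*2**k*(2*k**4 + 11*k**3 + k**2 - 17*k - 26)*factorial(k + 1)/((k + 5)*(k + 6)) ≠ 0.

s_(k+1) = 2**(k + 1)*(k**2 - k - 1)*factorial(k + 3)/(k + 6)
s_(k+1) − s_k = 2**k*(2*k**4 + 13*k**3 + 9*k**2 - 29*k - 36)*factorial(k + 2)/((k + 5)*(k + 6))
(s_(k+1) − s_k) − t_k = -3*2**k*(2*k**4 + 11*k**3 + k**2 - 17*k - 26)*factorial(k + 1)/((k + 5)*(k + 6))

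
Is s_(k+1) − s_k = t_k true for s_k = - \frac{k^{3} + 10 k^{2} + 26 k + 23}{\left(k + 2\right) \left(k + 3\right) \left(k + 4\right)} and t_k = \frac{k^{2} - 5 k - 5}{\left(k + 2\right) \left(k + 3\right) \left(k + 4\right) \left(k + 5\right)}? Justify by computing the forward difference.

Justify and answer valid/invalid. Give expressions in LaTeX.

s_(k+1) = (-26*k - (k + 1)**3 - 10*(k + 1)**2 - 49)/((k + 3)*(k + 4)*(k + 5))
s_(k+1) − s_k = (k**2 - 5*k - 5)/(k**4 + 14*k**3 + 71*k**2 + 154*k + 120)
(s_(k+1) − s_k) − t_k = 0

Valid: the claim telescopes to t_k.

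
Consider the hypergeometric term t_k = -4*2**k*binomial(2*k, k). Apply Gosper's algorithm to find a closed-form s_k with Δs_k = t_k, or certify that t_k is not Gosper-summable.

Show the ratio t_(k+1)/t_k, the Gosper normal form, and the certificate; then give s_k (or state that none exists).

Ratio r(k) = 4*(2*k + 1)/(k + 1).
Normal form (A,B,C) = (8*k + 4, k + 1, 1).
Solve (8*k + 4)·f(k+1) − (k)·f(k) = 1.
From deg A=1, deg B=1, deg C=0: d=-1.
deg f ≤ -1 is impossible — no certificate.

no hypergeometric antidifference exists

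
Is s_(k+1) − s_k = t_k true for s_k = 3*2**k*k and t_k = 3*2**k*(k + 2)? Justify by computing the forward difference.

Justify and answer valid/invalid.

Valid — Δs_k = t_k.

s_(k+1) = 6*2**k*(k + 1)
s_(k+1) − s_k = 3*2**k*(k + 2)
(s_(k+1) − s_k) − t_k = 0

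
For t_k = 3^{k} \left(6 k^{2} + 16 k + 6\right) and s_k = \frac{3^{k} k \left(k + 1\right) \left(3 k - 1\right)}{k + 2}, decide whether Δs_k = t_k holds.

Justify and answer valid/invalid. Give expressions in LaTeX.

Invalid: residual \frac{3^{k} \left(- 6 k^{3} - 25 k^{2} - 39 k - 12\right)}{k^{2} + 5 k + 6} ≠ 0.

s_(k+1) = 3**(k + 1)*(k + 1)*(k + 2)*(3*k + 2)/(k + 3)
s_(k+1) − s_k = 3**k*(6*k**4 + 40*k**3 + 97*k**2 + 87*k + 24)/(k**2 + 5*k + 6)
(s_(k+1) − s_k) − t_k = 3**k*(-6*k**3 - 25*k**2 - 39*k - 12)/(k**2 + 5*k + 6)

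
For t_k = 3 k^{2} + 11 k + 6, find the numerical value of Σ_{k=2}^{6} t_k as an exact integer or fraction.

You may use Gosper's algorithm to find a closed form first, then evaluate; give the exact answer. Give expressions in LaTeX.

Σ = 520

The ratio is (3*k**2 + 17*k + 20)/(3*k**2 + 11*k + 6).
Gosper form: A/B · C(k+1)/C(k) with A=1, B=1, C=k**2 + 11*k/3 + 2.
Key eq: (1)·f(k+1) = (1)·f(k) + (k**2 + 11*k/3 + 2).
deg f ≤ 3 (via 0,0,2).
Solving with deg f ≤ 3: f(k) = k*(k**2 + 4*k + 1)/3.
Certificate R = B(k−1)f/C = k*(k**2 + 4*k + 1)/((k + 3)*(3*k + 2)) gives s_k = k*(k**2 + 4*k + 1).
Check: Δs_k = 3*k**2 + 11*k + 6. ✓
Σ_(k=2)^(6) t_k = s_(7) − s_(2) = 546 − (26) = 520.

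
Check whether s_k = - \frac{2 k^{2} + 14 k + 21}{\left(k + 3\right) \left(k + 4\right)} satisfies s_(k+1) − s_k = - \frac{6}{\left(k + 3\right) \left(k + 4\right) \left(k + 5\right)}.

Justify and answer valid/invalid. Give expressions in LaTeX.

valid; difference matches t_k

s_(k+1) = (-14*k - 2*(k + 1)**2 - 35)/((k + 4)*(k + 5))
s_(k+1) − s_k = -6/(k**3 + 12*k**2 + 47*k + 60)
(s_(k+1) − s_k) − t_k = 0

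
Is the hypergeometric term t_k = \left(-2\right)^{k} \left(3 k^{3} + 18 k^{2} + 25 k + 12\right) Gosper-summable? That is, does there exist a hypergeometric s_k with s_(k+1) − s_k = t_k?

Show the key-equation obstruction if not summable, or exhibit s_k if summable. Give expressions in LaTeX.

r(k) = 2*(-3*k**3 - 27*k**2 - 70*k - 58)/(3*k**3 + 18*k**2 + 25*k + 12) after simplifying.
Take A(k)=-2, B(k)=1, C(k)=k**3 + 6*k**2 + 25*k/3 + 4.
Need (-2)·f(k+1) − (1)·f(k) = k**3 + 6*k**2 + 25*k/3 + 4.
From deg A=0, deg B=0, deg C=3: d=3.
A polynomial solution: f(k) = -k*(k**2 + 4*k + 1)/3.
Then R = B(k−1)f/C = -k*(k**2 + 4*k + 1)/(3*k**3 + 18*k**2 + 25*k + 12), so s_k = R(k)·t_k = (-2)**k*k*(-k**2 - 4*k - 1).
Verify: (-2)**k*(3*k**3 + 18*k**2 + 25*k + 12) matches t_k.

Yes. s_k = \left(-2\right)^{k} k \left(- k^{2} - 4 k - 1\right).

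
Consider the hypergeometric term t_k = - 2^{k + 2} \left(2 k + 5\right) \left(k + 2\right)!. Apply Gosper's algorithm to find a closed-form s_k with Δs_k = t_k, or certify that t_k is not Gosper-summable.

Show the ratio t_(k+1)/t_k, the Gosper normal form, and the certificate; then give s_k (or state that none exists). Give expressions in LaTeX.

s_k = - 2^{k + 2} \left(k + 2\right)!

The ratio is 2*(k + 3)*(2*k + 7)/(2*k + 5).
Take A(k)=2*k + 6, B(k)=1, C(k)=k + 5/2.
Need (2*k + 6)·f(k+1) − (1)·f(k) = k + 5/2.
Bound: deg f ≤ 0.
A polynomial solution: f(k) = 1/2.
So s_k = (B(k−1)f/C)·t_k = (1/(2*k + 5))·t_k = -2**(k + 2)*factorial(k + 2).
Verify: -2**(k + 2)*(2*k + 5)*factorial(k + 2) matches t_k.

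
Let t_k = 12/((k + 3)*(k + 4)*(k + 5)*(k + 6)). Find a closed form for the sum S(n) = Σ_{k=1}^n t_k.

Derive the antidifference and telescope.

Step 1: r(k) = (k + 3)/(k + 7).
Gosper form: A/B · C(k+1)/C(k) with A=k + 3, B=k + 7, C=1.
Solve (k + 3)·f(k+1) − (k + 6)·f(k) = 1.
Bound: deg f ≤ 3.
Coefficient equations give f(k) = k*(k**2 + 12*k + 47)/180.
Get s_k = R·t_k = k*(k**2 + 12*k + 47)/(15*(k + 3)*(k + 4)*(k + 5)) with R(k) = B(k−1)f(k)/C(k) = k*(k + 6)*(k**2 + 12*k + 47)/180.
Verify: 12/(k**4 + 18*k**3 + 119*k**2 + 342*k + 360) matches t_k.
Evaluate: s_(n+1) = (n**3 + 15*n**2 + 74*n + 60)/(15*(n**3 + 15*n**2 + 74*n + 120)); subtract s_(1) = 1/30 ⇒ S(n) = n*(n**2 + 15*n + 74)/(30*(n**3 + 15*n**2 + 74*n + 120)).

S(n) = n*(n**2 + 15*n + 74)/(30*(n**3 + 15*n**2 + 74*n + 120))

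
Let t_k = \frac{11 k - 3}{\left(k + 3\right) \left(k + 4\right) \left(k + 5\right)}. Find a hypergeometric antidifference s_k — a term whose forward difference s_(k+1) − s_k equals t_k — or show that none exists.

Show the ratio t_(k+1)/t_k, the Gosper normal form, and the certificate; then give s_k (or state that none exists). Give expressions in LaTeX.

Step 1: r(k) = (k + 3)*(11*k + 8)/((k + 6)*(11*k - 3)).
Take A(k)=k + 3, B(k)=k + 6, C(k)=k - 3/11.
Solve (k + 3)·f(k+1) − (k + 5)·f(k) = k - 3/11.
Bound: deg f ≤ 2.
Match coefficients ⇒ f(k) = k*(5*k - 9)/44.
So s_k = (B(k−1)f/C)·t_k = (k*(k + 5)*(5*k - 9)/(4*(11*k - 3)))·t_k = k*(5*k - 9)/(4*(k + 3)*(k + 4)).
s_(k+1) − s_k = (11*k - 3)/(k**3 + 12*k**2 + 47*k + 60) = t_k.

s_k = \frac{k \left(5 k - 9\right)}{4 \left(k + 3\right) \left(k + 4\right)}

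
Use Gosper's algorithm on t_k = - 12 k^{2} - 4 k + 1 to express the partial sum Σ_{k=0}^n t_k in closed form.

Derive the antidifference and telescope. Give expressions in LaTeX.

S(n) = - 4 n^{3} - 8 n^{2} - 3 n + 1

t_(k+1)/t_k = (12*k**2 + 28*k + 15)/(12*k**2 + 4*k - 1).
Normal form (A,B,C) = (1, 1, k**2 + k/3 - 1/12).
f must satisfy (1)·f(k+1) − (1)·f(k) = k**2 + k/3 - 1/12.
d = 3 from the (0,0,2) case.
Match coefficients ⇒ f(k) = k*(4*k**2 - 4*k - 1)/12.
R(k) = B(k−1)·f(k)/C(k) = k*(4*k**2 - 4*k - 1)/((2*k + 1)*(6*k - 1)); s_k = R·t_k = k*(-4*k**2 + 4*k + 1).
Δs = -12*k**2 - 4*k + 1, as required.
Evaluate: s_(n+1) = -4*n**3 - 8*n**2 - 3*n + 1; subtract s_(0) = 0 ⇒ S(n) = -4*n**3 - 8*n**2 - 3*n + 1.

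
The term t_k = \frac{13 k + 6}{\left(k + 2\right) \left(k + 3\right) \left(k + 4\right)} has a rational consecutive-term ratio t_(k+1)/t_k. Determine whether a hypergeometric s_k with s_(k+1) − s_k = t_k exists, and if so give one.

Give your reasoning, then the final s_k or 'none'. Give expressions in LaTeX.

t_(k+1)/t_k = (k + 2)*(13*k + 19)/((k + 5)*(13*k + 6)).
Take A(k)=k + 2, B(k)=k + 5, C(k)=k + 6/13.
f must satisfy (k + 2)·f(k+1) − (k + 4)·f(k) = k + 6/13.
deg f ≤ 2 (via 1,1,1).
Solve for f: f(k) = k*(8*k + 1)/39 (degree 2 ≤ 2).
Get s_k = R·t_k = k*(8*k + 1)/(3*(k + 2)*(k + 3)) with R(k) = B(k−1)f(k)/C(k) = k*(k + 4)*(8*k + 1)/(3*(13*k + 6)).
Check: Δs_k = (13*k + 6)/(k**3 + 9*k**2 + 26*k + 24). ✓

s_k = \frac{k \left(8 k + 1\right)}{3 \left(k + 2\right) \left(k + 3\right)}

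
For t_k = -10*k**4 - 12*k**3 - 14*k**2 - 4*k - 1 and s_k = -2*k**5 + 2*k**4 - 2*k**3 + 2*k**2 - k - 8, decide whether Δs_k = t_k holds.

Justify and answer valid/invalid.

s_(k+1) = -2*k**5 - 8*k**4 - 14*k**3 - 12*k**2 - 5*k - 9
s_(k+1) − s_k = -10*k**4 - 12*k**3 - 14*k**2 - 4*k - 1
(s_(k+1) − s_k) − t_k = 0

Valid: the claim telescopes to t_k.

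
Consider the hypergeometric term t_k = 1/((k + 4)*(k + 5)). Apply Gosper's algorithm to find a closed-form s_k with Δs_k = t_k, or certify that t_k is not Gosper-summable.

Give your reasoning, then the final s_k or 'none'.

The ratio is (k + 4)/(k + 6).
So A=k + 4 and B=k + 6, with C=1.
Solve (k + 4)·f(k+1) − (k + 5)·f(k) = 1.
d = 1 from the (1,1,0) case.
Coefficient equations give f(k) = k/4.
Then R = B(k−1)f/C = k*(k + 5)/4, so s_k = R(k)·t_k = k/(4*(k + 4)).
Verify: 1/(k**2 + 9*k + 20) matches t_k.

s_k = k/(4*(k + 4))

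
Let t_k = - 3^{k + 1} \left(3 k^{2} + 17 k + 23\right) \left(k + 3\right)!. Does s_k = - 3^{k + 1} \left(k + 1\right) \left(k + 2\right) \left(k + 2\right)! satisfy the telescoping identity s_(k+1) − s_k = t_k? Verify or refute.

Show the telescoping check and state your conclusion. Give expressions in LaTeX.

s_(k+1) = -3**(k + 2)*(k + 2)*(k + 3)*factorial(k + 3)
s_(k+1) − s_k = -3**(k + 1)*(k + 2)*(3*k**2 + 17*k + 26)*factorial(k + 2)
(s_(k+1) − s_k) − t_k = 3**(k + 1)*(3*k**2 + 14*k + 17)*factorial(k + 2)

Invalid: residual 3^{k + 1} \left(3 k^{2} + 14 k + 17\right) \left(k + 2\right)! ≠ 0.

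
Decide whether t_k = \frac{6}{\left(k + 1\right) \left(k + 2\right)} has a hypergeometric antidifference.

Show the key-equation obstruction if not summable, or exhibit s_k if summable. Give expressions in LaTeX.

Yes. s_k = \frac{6 k}{k + 1}.

Ratio r(k) = (k + 1)/(k + 3).
Take A(k)=k + 1, B(k)=k + 3, C(k)=1.
Solve (k + 1)·f(k+1) − (k + 2)·f(k) = 1.
From deg A=1, deg B=1, deg C=0: d=1.
A polynomial solution: f(k) = k.
R(k) = B(k−1)·f(k)/C(k) = k*(k + 2); s_k = R·t_k = 6*k/(k + 1).
Check: Δs_k = 6/(k**2 + 3*k + 2). ✓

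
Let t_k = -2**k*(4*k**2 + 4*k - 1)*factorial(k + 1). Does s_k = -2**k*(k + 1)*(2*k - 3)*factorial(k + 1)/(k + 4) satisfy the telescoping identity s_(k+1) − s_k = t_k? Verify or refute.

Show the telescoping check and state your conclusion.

s_(k+1) = -2**(k + 1)*(k + 2)*(2*k - 1)*factorial(k + 2)/(k + 5)
s_(k+1) − s_k = -2**k*(4*k**4 + 28*k**3 + 55*k**2 + 32*k - 17)*factorial(k + 1)/((k + 4)*(k + 5))
(s_(k+1) − s_k) − t_k = 3*2**k*(4*k**3 + 20*k**2 + 13*k - 1)*factorial(k + 1)/((k + 4)*(k + 5))

Invalid: residual 3*2**k*(4*k**3 + 20*k**2 + 13*k - 1)*factorial(k + 1)/((k + 4)*(k + 5)) ≠ 0.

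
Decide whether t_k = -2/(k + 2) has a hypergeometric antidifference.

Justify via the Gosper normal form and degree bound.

Ratio r(k) = (k + 2)/(k + 3).
Factor: A=k + 2; B=k + 3; C=1.
Need (k + 2)·f(k+1) − (k + 2)·f(k) = 1.
From deg A=1, deg B=1, deg C=0: d=0.
f = c0 ⇒ A·f(k+1) − B(k−1)·f(k) − C = -1. The system {-1 = 0} is inconsistent; no antidifference.

No — t_k has no hypergeometric antidifference.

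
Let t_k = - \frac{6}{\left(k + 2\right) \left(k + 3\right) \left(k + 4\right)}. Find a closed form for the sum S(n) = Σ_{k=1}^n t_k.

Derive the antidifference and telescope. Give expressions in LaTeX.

S(n) = \frac{n \left(- n - 7\right)}{4 \left(n^{2} + 7 n + 12\right)}

t_(k+1)/t_k = (k + 2)/(k + 5).
Normal form (A,B,C) = (k + 2, k + 5, 1).
Solve (k + 2)·f(k+1) − (k + 4)·f(k) = 1.
Degrees (1,1,0) ⇒ d ≤ 2.
Match coefficients ⇒ f(k) = k*(k + 5)/12.
So s_k = (B(k−1)f/C)·t_k = (k*(k + 4)*(k + 5)/12)·t_k = k*(-k - 5)/(2*(k + 2)*(k + 3)).
s_(k+1) − s_k = -6/(k**3 + 9*k**2 + 26*k + 24) = t_k.
s_(n+1) = (-n**2 - 7*n - 6)/(2*(n**2 + 7*n + 12)) and s_(1) = -1/4, so S(n) = n*(-n - 7)/(4*(n**2 + 7*n + 12)).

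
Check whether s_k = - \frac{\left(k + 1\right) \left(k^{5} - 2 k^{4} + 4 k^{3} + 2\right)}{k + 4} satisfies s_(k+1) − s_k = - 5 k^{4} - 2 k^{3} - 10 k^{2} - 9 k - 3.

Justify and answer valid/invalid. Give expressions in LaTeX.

Invalid: residual \frac{3 \left(4 k^{5} + 24 k^{4} + 14 k^{3} + 49 k^{2} + 39 k + 10\right)}{k^{2} + 9 k + 20} ≠ 0.

s_(k+1) = -(k + 2)*((k + 1)**5 - 2*(k + 1)**4 + 4*(k + 1)**3 + 2)/(k + 5)
s_(k+1) − s_k = (-5*k**6 - 35*k**5 - 56*k**4 - 97*k**3 - 137*k**2 - 90*k - 30)/(k**2 + 9*k + 20)
(s_(k+1) − s_k) − t_k = 3*(4*k**5 + 24*k**4 + 14*k**3 + 49*k**2 + 39*k + 10)/(k**2 + 9*k + 20)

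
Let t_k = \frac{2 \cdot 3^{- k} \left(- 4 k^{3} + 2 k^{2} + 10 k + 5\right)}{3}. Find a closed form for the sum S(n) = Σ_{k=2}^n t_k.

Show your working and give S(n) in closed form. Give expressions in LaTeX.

r(k) = (4*k**3 + 10*k**2 - 2*k - 13)/(3*(4*k**3 - 2*k**2 - 10*k - 5)) after simplifying.
Take A(k)=1/3, B(k)=1, C(k)=k**3 - k**2/2 - 5*k/2 - 5/4.
Set up (1/3)·f(k+1) − (1)·f(k) − (k**3 - k**2/2 - 5*k/2 - 5/4) = 0.
Degrees (0,0,3) ⇒ d ≤ 3.
Solving with deg f ≤ 3: f(k) = -3*(4*k**3 + 4*k**2 - 1)/8.
So s_k = (B(k−1)f/C)·t_k = (-3*(4*k**3 + 4*k**2 - 1)/(2*(4*k**3 - 2*k**2 - 10*k - 5)))·t_k = (4*k**3 + 4*k**2 - 1)/3**k.
Δs = 2*(-4*k**3 + 2*k**2 + 10*k + 5)/(3*3**k), as required.
Σ_(k=2)^n t_k = s_(n+1) − s_(2) = (3**(-n - 1)*(4*n**3 + 16*n**2 + 20*n + 7)) − (47/9), i.e. 3**(-n - 2)*(-47*3**n + 12*n**3 + 48*n**2 + 60*n + 21).

S(n) = 3^{- n - 2} \left(- 47 \cdot 3^{n} + 12 n^{3} + 48 n^{2} + 60 n + 21\right)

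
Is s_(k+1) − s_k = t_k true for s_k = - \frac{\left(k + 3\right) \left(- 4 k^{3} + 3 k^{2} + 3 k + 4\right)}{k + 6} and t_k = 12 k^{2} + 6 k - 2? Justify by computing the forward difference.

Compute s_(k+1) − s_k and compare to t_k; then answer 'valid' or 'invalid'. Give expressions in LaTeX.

Invalid: residual \frac{3 \left(- 8 k^{3} - 81 k^{2} - 37 k + 8\right)}{k^{2} + 13 k + 42} ≠ 0.

s_(k+1) = (4*k**4 + 25*k**3 + 39*k**2 + 6*k - 24)/(k + 7)
s_(k+1) − s_k = (12*k**4 + 138*k**3 + 337*k**2 + 115*k - 60)/(k**2 + 13*k + 42)
(s_(k+1) − s_k) − t_k = 3*(-8*k**3 - 81*k**2 - 37*k + 8)/(k**2 + 13*k + 42)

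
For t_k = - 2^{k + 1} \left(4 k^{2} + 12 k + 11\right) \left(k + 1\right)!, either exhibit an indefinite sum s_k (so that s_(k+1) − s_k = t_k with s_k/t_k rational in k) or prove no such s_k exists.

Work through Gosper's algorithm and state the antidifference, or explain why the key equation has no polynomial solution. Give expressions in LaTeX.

s_k = - 2^{k + 1} \left(2 k + 1\right) \left(k + 1\right)!

Step 1: r(k) = 2*(4*k**3 + 28*k**2 + 67*k + 54)/(4*k**2 + 12*k + 11).
Gosper form: A/B · C(k+1)/C(k) with A=2*k + 4, B=1, C=k**2 + 3*k + 11/4.
f must satisfy (2*k + 4)·f(k+1) − (1)·f(k) = k**2 + 3*k + 11/4.
Degrees (1,0,2) ⇒ d ≤ 1.
Solve for f: f(k) = (2*k + 1)/4 (degree 1 ≤ 1).
So s_k = (B(k−1)f/C)·t_k = ((2*k + 1)/(4*k**2 + 12*k + 11))·t_k = -2**(k + 1)*(2*k + 1)*factorial(k + 1).
Δs = -2**(k + 1)*(4*k**2 + 12*k + 11)*factorial(k + 1), as required.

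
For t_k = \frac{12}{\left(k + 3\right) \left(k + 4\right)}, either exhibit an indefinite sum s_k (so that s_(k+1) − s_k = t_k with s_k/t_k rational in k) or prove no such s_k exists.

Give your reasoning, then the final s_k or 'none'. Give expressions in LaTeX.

s_k = \frac{4 k}{k + 3}

The ratio is (k + 3)/(k + 5).
Gosper form: A/B · C(k+1)/C(k) with A=k + 3, B=k + 5, C=1.
Set up (k + 3)·f(k+1) − (k + 4)·f(k) − (1) = 0.
d = 1 from the (1,1,0) case.
Solving with deg f ≤ 1: f(k) = k/3.
So s_k = (B(k−1)f/C)·t_k = (k*(k + 4)/3)·t_k = 4*k/(k + 3).
s_(k+1) − s_k = 12/(k**2 + 7*k + 12) = t_k.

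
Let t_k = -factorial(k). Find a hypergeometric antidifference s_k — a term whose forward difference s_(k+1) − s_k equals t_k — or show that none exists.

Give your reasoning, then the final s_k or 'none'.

t_(k+1)/t_k = k + 1.
Factor: A=k + 1; B=1; C=1.
Set up (k + 1)·f(k+1) − (1)·f(k) − (1) = 0.
deg f ≤ -1 (via 1,0,0).
d = -1 < 0 ⇒ no nonzero polynomial f; not summable.

not Gosper-summable; s_k does not exist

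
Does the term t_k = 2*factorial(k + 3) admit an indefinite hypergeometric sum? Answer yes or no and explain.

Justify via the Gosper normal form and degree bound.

r(k) = k + 4 after simplifying.
Factor: A=k + 4; B=1; C=1.
f must satisfy (k + 4)·f(k+1) − (1)·f(k) = 1.
Bound: deg f ≤ -1.
Bound -1 < 0, so the key equation has no polynomial solution.

No; the degree bound rules out any f.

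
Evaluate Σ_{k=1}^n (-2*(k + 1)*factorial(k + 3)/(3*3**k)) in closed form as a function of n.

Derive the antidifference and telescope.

r(k) = (k + 2)*(k + 4)/(3*(k + 1)) after simplifying.
Take A(k)=k/3 + 4/3, B(k)=1, C(k)=k + 1.
f must satisfy (k/3 + 4/3)·f(k+1) − (1)·f(k) = k + 1.
Degrees (1,0,1) ⇒ d ≤ 0.
Match coefficients ⇒ f(k) = 3.
Get s_k = R·t_k = -2*factorial(k + 3)/3**k with R(k) = B(k−1)f(k)/C(k) = 3/(k + 1).
Check: Δs_k = -2*(k + 1)*factorial(k + 3)/(3*3**k). ✓
Σ_(k=1)^n t_k = s_(n+1) − s_(1) = (-2*3**(-n - 1)*factorial(n + 4)) − (-16), i.e. 16 - 2*factorial(n + 4)/(3*3**n).

S(n) = 16 - 2*factorial(n + 4)/(3*3**n)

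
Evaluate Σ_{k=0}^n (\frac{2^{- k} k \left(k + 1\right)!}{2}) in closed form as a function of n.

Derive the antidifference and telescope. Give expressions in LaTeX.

r(k) = (k + 1)*(k + 2)/(2*k) after simplifying.
Factor: A=k/2 + 1; B=1; C=k.
f must satisfy (k/2 + 1)·f(k+1) − (1)·f(k) = k.
d = 0 from the (1,0,1) case.
Solve for f: f(k) = 2 (degree 0 ≤ 0).
Then R = B(k−1)f/C = 2/k, so s_k = R(k)·t_k = factorial(k + 1)/2**k.
s_(k+1) − s_k = k*factorial(k + 1)/(2*2**k) = t_k.
Evaluate: s_(n+1) = 2**(-n - 1)*factorial(n + 2); subtract s_(0) = 1 ⇒ S(n) = -1 + factorial(n + 2)/(2*2**n).

S(n) = -1 + \frac{2^{- n} \left(n + 2\right)!}{2}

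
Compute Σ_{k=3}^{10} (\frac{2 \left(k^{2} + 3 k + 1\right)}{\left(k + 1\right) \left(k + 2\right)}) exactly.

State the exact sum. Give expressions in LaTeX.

Σ = 47/3

r(k) = (k + 1)*(3*k + (k + 1)**2 + 4)/((k + 3)*(k**2 + 3*k + 1)) after simplifying.
Normal form (A,B,C) = (k + 1, k + 3, k**2 + 3*k + 1).
f must satisfy (k + 1)·f(k+1) − (k + 2)·f(k) = k**2 + 3*k + 1.
From deg A=1, deg B=1, deg C=2: d=2.
Coefficient equations give f(k) = k**2.
Then R = B(k−1)f/C = k**2*(k + 2)/(k**2 + 3*k + 1), so s_k = R(k)·t_k = 2*k**2/(k + 1).
Verify: 2*(k**2 + 3*k + 1)/(k**2 + 3*k + 2) matches t_k.
Sum = s_(11) − s_(3); s_(11) = 121/6, s_(3) = 9/2 ⇒ 47/3.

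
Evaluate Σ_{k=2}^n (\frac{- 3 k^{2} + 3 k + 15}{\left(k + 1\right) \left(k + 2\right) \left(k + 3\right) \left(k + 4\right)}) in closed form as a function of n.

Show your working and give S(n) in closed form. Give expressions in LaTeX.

S(n) = \frac{- n^{3} + 3 n^{2} + 10 n - 12}{4 \left(n^{3} + 9 n^{2} + 26 n + 24\right)}

t_(k+1)/t_k = (k + 1)*(k - (k + 1)**2 + 6)/((k + 5)*(-k**2 + k + 5)).
Factor: A=k + 1; B=k + 5; C=k**2 - k - 5.
Solve (k + 1)·f(k+1) − (k + 4)·f(k) = k**2 - k - 5.
d = 3 from the (1,1,2) case.
Solve for f: f(k) = -k*(k**2 + 12*k + 17)/6 (degree 3 ≤ 3).
So s_k = (B(k−1)f/C)·t_k = (-k*(k + 4)*(k**2 + 12*k + 17)/(6*(k**2 - k - 5)))·t_k = k*(k**2 + 12*k + 17)/(2*(k + 1)*(k + 2)*(k + 3)).
Δs = 3*(-k**2 + k + 5)/(k**4 + 10*k**3 + 35*k**2 + 50*k + 24), as required.
s_(n+1) = (n**3 + 15*n**2 + 44*n + 30)/(2*(n**3 + 9*n**2 + 26*n + 24)) and s_(2) = 3/4, so S(n) = (-n**3 + 3*n**2 + 10*n - 12)/(4*(n**3 + 9*n**2 + 26*n + 24)).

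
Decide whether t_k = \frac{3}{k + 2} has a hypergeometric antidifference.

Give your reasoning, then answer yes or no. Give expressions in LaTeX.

Step 1: r(k) = (k + 2)/(k + 3).
Gosper form: A/B · C(k+1)/C(k) with A=k + 2, B=k + 3, C=1.
Need (k + 2)·f(k+1) − (k + 2)·f(k) = 1.
From deg A=1, deg B=1, deg C=0: d=0.
Write f(k) = c0. Then LHS − RHS = -1, requiring -1 = 0: contradictory. No certificate.

No — t_k has no hypergeometric antidifference.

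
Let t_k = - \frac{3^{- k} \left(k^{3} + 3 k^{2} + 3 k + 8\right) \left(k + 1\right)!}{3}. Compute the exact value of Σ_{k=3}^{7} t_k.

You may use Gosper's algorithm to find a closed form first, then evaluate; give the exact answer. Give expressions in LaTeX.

Σ = -116168/27

Ratio r(k) = (k**4 + 8*k**3 + 24*k**2 + 39*k + 30)/(3*(k**3 + 3*k**2 + 3*k + 8)).
Normal form (A,B,C) = (k/3 + 2/3, 1, k**3 + 3*k**2 + 3*k + 8).
Solve (k/3 + 2/3)·f(k+1) − (1)·f(k) = k**3 + 3*k**2 + 3*k + 8.
Degrees (1,0,3) ⇒ d ≤ 2.
A polynomial solution: f(k) = 3*(k**2 + 2*k - 2).
So s_k = (B(k−1)f/C)·t_k = (3*(k**2 + 2*k - 2)/(k**3 + 3*k**2 + 3*k + 8))·t_k = -(k**2 + 2*k - 2)*factorial(k + 1)/3**k.
Δs = -(k**3 + 3*k**2 + 3*k + 8)*factorial(k + 1)/(3*3**k), as required.
Σ_(k=3)^(7) t_k = s_(8) − s_(3) = -116480/27 − (-104/9) = -116168/27.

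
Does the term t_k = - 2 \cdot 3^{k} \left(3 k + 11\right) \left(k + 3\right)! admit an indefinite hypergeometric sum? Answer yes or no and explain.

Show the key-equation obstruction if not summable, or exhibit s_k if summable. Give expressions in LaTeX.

Yes. s_k = - 2 \cdot 3^{k} \left(k + 3\right)!.

Ratio r(k) = 3*(k + 4)*(3*k + 14)/(3*k + 11).
A = 3*k + 12, B = 1, C = k + 11/3.
Need (3*k + 12)·f(k+1) − (1)·f(k) = k + 11/3.
From deg A=1, deg B=0, deg C=1: d=0.
Solve for f: f(k) = 1/3 (degree 0 ≤ 0).
Get s_k = R·t_k = -2*3**k*factorial(k + 3) with R(k) = B(k−1)f(k)/C(k) = 1/(3*k + 11).
Check: Δs_k = -2*3**k*(3*k + 11)*factorial(k + 3). ✓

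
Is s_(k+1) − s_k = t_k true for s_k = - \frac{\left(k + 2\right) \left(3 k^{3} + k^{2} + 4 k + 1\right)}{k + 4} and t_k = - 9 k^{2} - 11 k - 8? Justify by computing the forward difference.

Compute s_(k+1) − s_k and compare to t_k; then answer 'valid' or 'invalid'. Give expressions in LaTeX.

s_(k+1) = -(k + 3)*(4*k + 3*(k + 1)**3 + (k + 1)**2 + 5)/(k + 5)
s_(k+1) − s_k = (-9*k**4 - 80*k**3 - 195*k**2 - 196*k - 98)/(k**2 + 9*k + 20)
(s_(k+1) − s_k) − t_k = 2*(6*k**3 + 46*k**2 + 48*k + 31)/(k**2 + 9*k + 20)

Invalid: residual \frac{2 \left(6 k^{3} + 46 k^{2} + 48 k + 31\right)}{k^{2} + 9 k + 20} ≠ 0.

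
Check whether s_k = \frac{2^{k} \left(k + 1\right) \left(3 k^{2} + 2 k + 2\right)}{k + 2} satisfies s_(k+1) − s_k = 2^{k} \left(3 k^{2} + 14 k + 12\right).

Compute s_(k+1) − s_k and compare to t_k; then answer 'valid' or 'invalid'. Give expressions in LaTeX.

s_(k+1) = 2**(k + 1)*(k + 2)*(2*k + 3*(k + 1)**2 + 4)/(k + 3)
s_(k+1) − s_k = 2**k*(3*k**4 + 26*k**3 + 83*k**2 + 106*k + 50)/(k**2 + 5*k + 6)
(s_(k+1) − s_k) − t_k = 2**k*(-3*k**3 - 17*k**2 - 38*k - 22)/(k**2 + 5*k + 6)

Invalid: residual \frac{2^{k} \left(- 3 k^{3} - 17 k^{2} - 38 k - 22\right)}{k^{2} + 5 k + 6} ≠ 0.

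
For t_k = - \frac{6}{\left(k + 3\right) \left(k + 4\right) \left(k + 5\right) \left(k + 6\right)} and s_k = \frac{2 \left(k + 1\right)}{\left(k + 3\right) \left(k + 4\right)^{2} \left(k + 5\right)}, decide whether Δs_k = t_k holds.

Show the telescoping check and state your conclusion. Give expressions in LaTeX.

Invalid: residual \frac{12 \left(2 k + 9\right)}{k^{6} + 27 k^{5} + 301 k^{4} + 1773 k^{3} + 5818 k^{2} + 10080 k + 7200} ≠ 0.

s_(k+1) = 2*(k + 2)/((k + 4)*(k + 5)**2*(k + 6))
s_(k+1) − s_k = 6*(-k**2 - 5*k - 2)/(k**6 + 27*k**5 + 301*k**4 + 1773*k**3 + 5818*k**2 + 10080*k + 7200)
(s_(k+1) − s_k) − t_k = 12*(2*k + 9)/(k**6 + 27*k**5 + 301*k**4 + 1773*k**3 + 5818*k**2 + 10080*k + 7200)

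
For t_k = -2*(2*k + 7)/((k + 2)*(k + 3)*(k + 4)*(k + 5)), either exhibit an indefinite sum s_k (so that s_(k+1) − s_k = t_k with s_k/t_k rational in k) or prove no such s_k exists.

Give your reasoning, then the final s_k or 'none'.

s_k = k*(-k - 6)/(4*(k**2 + 6*k + 8))

The ratio is (k + 2)*(2*k + 9)/((k + 6)*(2*k + 7)).
Normal form (A,B,C) = (k + 2, k + 6, k + 7/2).
Need (k + 2)·f(k+1) − (k + 5)·f(k) = k + 7/2.
From deg A=1, deg B=1, deg C=1: d=3.
A polynomial solution: f(k) = k*(k + 3)*(k + 6)/16.
Then R = B(k−1)f/C = k*(k + 3)*(k + 5)*(k + 6)/(8*(2*k + 7)), so s_k = R(k)·t_k = k*(-k - 6)/(4*(k**2 + 6*k + 8)).
Δs = 2*(-2*k - 7)/(k**4 + 14*k**3 + 71*k**2 + 154*k + 120), as required.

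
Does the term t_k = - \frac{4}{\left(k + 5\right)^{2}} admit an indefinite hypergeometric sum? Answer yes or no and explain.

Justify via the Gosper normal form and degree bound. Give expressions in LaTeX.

t_(k+1)/t_k = (k + 5)**2/(k + 6)**2.
So A=k**2 + 10*k + 25 and B=k**2 + 12*k + 36, with C=1.
Key eq: (k**2 + 10*k + 25)·f(k+1) = (k**2 + 10*k + 25)·f(k) + (1).
deg f ≤ 0 (via 2,2,0).
Generic f = c0 gives residual -1; -1 = 0 cannot hold, so t_k is not Gosper-summable.

No; the coefficient equations for f are inconsistent.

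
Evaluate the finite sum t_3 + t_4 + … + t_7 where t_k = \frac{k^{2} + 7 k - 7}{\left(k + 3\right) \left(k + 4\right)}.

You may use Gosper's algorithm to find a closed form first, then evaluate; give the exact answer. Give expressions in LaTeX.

Σ = 235/66

r(k) = (k + 3)*(7*k + (k + 1)**2)/((k + 5)*(k**2 + 7*k - 7)) after simplifying.
Gosper form: A/B · C(k+1)/C(k) with A=k + 3, B=k + 5, C=k**2 + 7*k - 7.
Need (k + 3)·f(k+1) − (k + 4)·f(k) = k**2 + 7*k - 7.
Bound: deg f ≤ 2.
Solve for f: f(k) = k*(3*k - 10)/3 (degree 2 ≤ 2).
Then R = B(k−1)f/C = k*(k + 4)*(3*k - 10)/(3*(k**2 + 7*k - 7)), so s_k = R(k)·t_k = k*(3*k - 10)/(3*(k + 3)).
Δs = (k**2 + 7*k - 7)/(k**2 + 7*k + 12), as required.
Telescoping: Σ = s_(8) − s_(3) = 112/33 − (-1/6) = 235/66.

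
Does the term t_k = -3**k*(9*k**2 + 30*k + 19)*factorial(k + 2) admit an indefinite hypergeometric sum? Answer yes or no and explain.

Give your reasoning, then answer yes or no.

Yes. s_k = -3**k*(3*k - 1)*factorial(k + 2).

Step 1: r(k) = 3*(9*k**3 + 75*k**2 + 202*k + 174)/(9*k**2 + 30*k + 19).
A = 3*k + 9, B = 1, C = k**2 + 10*k/3 + 19/9.
Solve (3*k + 9)·f(k+1) − (1)·f(k) = k**2 + 10*k/3 + 19/9.
d = 1 from the (1,0,2) case.
Match coefficients ⇒ f(k) = (3*k - 1)/9.
So s_k = (B(k−1)f/C)·t_k = ((3*k - 1)/(9*k**2 + 30*k + 19))·t_k = -3**k*(3*k - 1)*factorial(k + 2).
s_(k+1) − s_k = -3**k*(9*k**2 + 30*k + 19)*factorial(k + 2) = t_k.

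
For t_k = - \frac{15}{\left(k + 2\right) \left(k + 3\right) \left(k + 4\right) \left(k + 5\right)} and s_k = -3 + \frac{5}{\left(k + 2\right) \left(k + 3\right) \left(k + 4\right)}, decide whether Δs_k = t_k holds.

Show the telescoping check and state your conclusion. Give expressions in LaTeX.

s_(k+1) = -3 + 5/((k + 3)*(k + 4)*(k + 5))
s_(k+1) − s_k = -15/((k + 2)*(k + 3)*(k + 4)*(k + 5))
(s_(k+1) − s_k) − t_k = 0

valid; difference matches t_k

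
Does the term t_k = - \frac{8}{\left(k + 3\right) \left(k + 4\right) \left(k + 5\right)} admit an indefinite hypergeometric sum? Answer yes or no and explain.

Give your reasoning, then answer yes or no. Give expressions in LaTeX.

Yes. s_k = \frac{k \left(- k - 7\right)}{3 \left(k + 3\right) \left(k + 4\right)}.

Step 1: r(k) = (k + 3)/(k + 6).
Factor: A=k + 3; B=k + 6; C=1.
Need (k + 3)·f(k+1) − (k + 5)·f(k) = 1.
From deg A=1, deg B=1, deg C=0: d=2.
Match coefficients ⇒ f(k) = k*(k + 7)/24.
R(k) = B(k−1)·f(k)/C(k) = k*(k + 5)*(k + 7)/24; s_k = R·t_k = k*(-k - 7)/(3*(k + 3)*(k + 4)).
Δs = -8/(k**3 + 12*k**2 + 47*k + 60), as required.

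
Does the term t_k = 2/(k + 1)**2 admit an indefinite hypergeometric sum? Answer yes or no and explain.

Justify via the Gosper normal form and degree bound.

The ratio is (k + 1)**2/(k + 2)**2.
A = k**2 + 2*k + 1, B = k**2 + 4*k + 4, C = 1.
Solve (k**2 + 2*k + 1)·f(k+1) − (k**2 + 2*k + 1)·f(k) = 1.
deg f ≤ 0 (via 2,2,0).
f = c0 ⇒ A·f(k+1) − B(k−1)·f(k) − C = -1. The system {-1 = 0} is inconsistent; no antidifference.

No — the linear system for f has no solution.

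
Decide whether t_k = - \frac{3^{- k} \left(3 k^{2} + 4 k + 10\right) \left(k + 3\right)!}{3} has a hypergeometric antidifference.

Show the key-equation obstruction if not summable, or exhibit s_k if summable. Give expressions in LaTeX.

The ratio is (k + 4)*(4*k + 3*(k + 1)**2 + 14)/(3*(3*k**2 + 4*k + 10)).
Take A(k)=k/3 + 4/3, B(k)=1, C(k)=k**2 + 4*k/3 + 10/3.
Set up (k/3 + 4/3)·f(k+1) − (1)·f(k) − (k**2 + 4*k/3 + 10/3) = 0.
From deg A=1, deg B=0, deg C=2: d=1.
Solving with deg f ≤ 1: f(k) = 3*k - 2.
Certificate R = B(k−1)f/C = 3*(3*k - 2)/(3*k**2 + 4*k + 10) gives s_k = -(3*k - 2)*factorial(k + 3)/3**k.
Verify: -(3*k**2 + 4*k + 10)*factorial(k + 3)/(3*3**k) matches t_k.

Yes. s_k = - 3^{- k} \left(3 k - 2\right) \left(k + 3\right)!.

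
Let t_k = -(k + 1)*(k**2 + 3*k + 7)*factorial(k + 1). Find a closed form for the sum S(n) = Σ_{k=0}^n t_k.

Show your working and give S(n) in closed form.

S(n) = -n**4*factorial(n) - 6*n**3*factorial(n) - 16*n**2*factorial(n) - 21*n*factorial(n) - 10*factorial(n) + 3

Compute t_(k+1)/t_k: get (k + 2)**2*(3*k + (k + 1)**2 + 10)/((k + 1)*(k**2 + 3*k + 7)).
Take A(k)=k + 2, B(k)=1, C(k)=k**3 + 4*k**2 + 10*k + 7.
Key eq: (k + 2)·f(k+1) = (1)·f(k) + (k**3 + 4*k**2 + 10*k + 7).
deg f ≤ 2 (via 1,0,3).
Solving with deg f ≤ 2: f(k) = k**2 + k + 3.
Certificate R = B(k−1)f/C = (k**2 + k + 3)/((k + 1)*(k**2 + 3*k + 7)) gives s_k = -(k**2 + k + 3)*factorial(k + 1).
Check: Δs_k = -(k + 1)*(k**2 + 3*k + 7)*factorial(k + 1). ✓
Evaluate: s_(n+1) = -(n**2 + 3*n + 5)*factorial(n + 2); subtract s_(0) = -3 ⇒ S(n) = -n**4*factorial(n) - 6*n**3*factorial(n) - 16*n**2*factorial(n) - 21*n*factorial(n) - 10*factorial(n) + 3.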